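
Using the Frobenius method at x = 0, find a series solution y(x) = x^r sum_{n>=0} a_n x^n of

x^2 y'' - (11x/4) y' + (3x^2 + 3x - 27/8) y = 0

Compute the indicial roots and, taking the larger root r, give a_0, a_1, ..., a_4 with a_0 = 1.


Write in Frobenius form y'' + (p(x)/x) y' + (q(x)/x^2) y = 0:
  p(x) = -11/4,  q(x) = 3x^2 + 3x - 27/8.
Indicial equation: r(r-1) + (-11/4) r + (-27/8) = 0 -> roots r_1 = 9/2, r_2 = -3/4.
Take r = r_1 = 9/2. Let y(x) = x^r sum_{n>=0} a_n x^n with a_0 = 1.
Substitute y = x^r sum a_n x^n and match x^{r+n}. The recurrence is
  D(n) a_n + 3 a_{n-1} + 3 a_{n-2} = 0,  where D(n) = (r+n)(r+n-1) + (-11/4)(r+n) + (-27/8).
  a_n = [-3 a_{n-1} - 3 a_{n-2}] / D(n).
Since the indicial polynomial factors as (r - r_1)(r - r_2), D(n) = (r_1 + n - r_1)(r_1 + n - r_2) = n(n + 21/4).
Evaluating step by step (a_0 = 1):
  n = 1: D(1) = 1(1 + 21/4) = 25/4; numerator = -3(1) = -3; a_1 = (-3)/(25/4) = -12/25
  n = 2: D(2) = 2(2 + 21/4) = 29/2; numerator = -3(-12/25) - 3(1) = -39/25; a_2 = (-39/25)/(29/2) = -78/725
  n = 3: D(3) = 3(3 + 21/4) = 99/4; numerator = -3(-78/725) - 3(-12/25) = 1278/725; a_3 = (1278/725)/(99/4) = 568/7975
  n = 4: D(4) = 4(4 + 21/4) = 37; numerator = -3(568/7975) - 3(-78/725) = 6/55; a_4 = (6/55)/(37) = 6/2035

r = 9/2; a_0 = 1; a_1 = -12/25; a_2 = -78/725; a_3 = 568/7975; a_4 = 6/2035


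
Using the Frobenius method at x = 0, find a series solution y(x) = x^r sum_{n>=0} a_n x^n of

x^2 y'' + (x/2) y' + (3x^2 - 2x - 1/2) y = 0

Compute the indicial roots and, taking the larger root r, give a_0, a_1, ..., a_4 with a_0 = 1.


Write in Frobenius form y'' + (p(x)/x) y' + (q(x)/x^2) y = 0:
  p(x) = 1/2,  q(x) = 3x^2 - 2x - 1/2.
Indicial equation: r(r-1) + (1/2) r + (-1/2) = 0 -> roots r_1 = 1, r_2 = -1/2.
Take r = r_1 = 1. Let y(x) = x^r sum_{n>=0} a_n x^n with a_0 = 1.
Substitute y = x^r sum a_n x^n and match x^{r+n}. The recurrence is
  D(n) a_n - 2 a_{n-1} + 3 a_{n-2} = 0,  where D(n) = (r+n)(r+n-1) + (1/2)(r+n) + (-1/2).
  a_n = [2 a_{n-1} - 3 a_{n-2}] / D(n).
Since the indicial polynomial factors as (r - r_1)(r - r_2), D(n) = (r_1 + n - r_1)(r_1 + n - r_2) = n(n + 3/2).
Evaluating step by step (a_0 = 1):
  n = 1: D(1) = 1(1 + 3/2) = 5/2; numerator = 2(1) = 2; a_1 = (2)/(5/2) = 4/5
  n = 2: D(2) = 2(2 + 3/2) = 7; numerator = 2(4/5) - 3(1) = -7/5; a_2 = (-7/5)/(7) = -1/5
  n = 3: D(3) = 3(3 + 3/2) = 27/2; numerator = 2(-1/5) - 3(4/5) = -14/5; a_3 = (-14/5)/(27/2) = -28/135
  n = 4: D(4) = 4(4 + 3/2) = 22; numerator = 2(-28/135) - 3(-1/5) = 5/27; a_4 = (5/27)/(22) = 5/594

r = 1; a_0 = 1; a_1 = 4/5; a_2 = -1/5; a_3 = -28/135; a_4 = 5/594


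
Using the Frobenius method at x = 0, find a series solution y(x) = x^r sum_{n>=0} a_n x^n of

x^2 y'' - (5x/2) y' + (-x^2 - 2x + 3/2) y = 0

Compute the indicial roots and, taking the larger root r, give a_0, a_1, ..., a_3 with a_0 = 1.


Write in Frobenius form y'' + (p(x)/x) y' + (q(x)/x^2) y = 0:
  p(x) = -5/2,  q(x) = -x^2 - 2x + 3/2.
Indicial equation: r(r-1) + (-5/2) r + (3/2) = 0 -> roots r_1 = 3, r_2 = 1/2.
Take r = r_1 = 3. Let y(x) = x^r sum_{n>=0} a_n x^n with a_0 = 1.
Substitute y = x^r sum a_n x^n and match x^{r+n}. The recurrence is
  D(n) a_n - 2 a_{n-1} - 1 a_{n-2} = 0,  where D(n) = (r+n)(r+n-1) + (-5/2)(r+n) + (3/2).
  a_n = [2 a_{n-1} + 1 a_{n-2}] / D(n).
Since the indicial polynomial factors as (r - r_1)(r - r_2), D(n) = (r_1 + n - r_1)(r_1 + n - r_2) = n(n + 5/2).
Evaluating step by step (a_0 = 1):
  n = 1: D(1) = 1(1 + 5/2) = 7/2; numerator = 2(1) = 2; a_1 = (2)/(7/2) = 4/7
  n = 2: D(2) = 2(2 + 5/2) = 9; numerator = 2(4/7) + 1(1) = 15/7; a_2 = (15/7)/(9) = 5/21
  n = 3: D(3) = 3(3 + 5/2) = 33/2; numerator = 2(5/21) + 1(4/7) = 22/21; a_3 = (22/21)/(33/2) = 4/63

r = 3; a_0 = 1; a_1 = 4/7; a_2 = 5/21; a_3 = 4/63


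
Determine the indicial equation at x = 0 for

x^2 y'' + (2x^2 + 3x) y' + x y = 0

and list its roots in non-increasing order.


Divide by x^2 to reach normal form y'' + P_1(x) y' + P_2(x) y = 0 with P_1(x) = 2 + 3/x and P_2(x) = 1/x.
x = 0 is a singular point because the y'-coefficient 2 + 3/x has a pole at x = 0 and the y-coefficient 1/x has a pole at x = 0.
It is a regular singular point because x P_1(x) = p(x) = 2x + 3 and x^2 P_2(x) = q(x) = x are polynomials, hence analytic at x = 0.
p(0) = 3,  q(0) = 0.
Indicial equation: r(r-1) + p(0) r + q(0) = 0, i.e. r^2 + (p(0) - 1) r + q(0) = 0, i.e. r^2 + 2 r = 0.
Discriminant: (2)^2 - 4(0) = 4, so r = (-2 ± 2)/2.
Solving: r_1 = 0, r_2 = -2.

indicial: r^2 + 2 r = 0; roots r_1 = 0, r_2 = -2


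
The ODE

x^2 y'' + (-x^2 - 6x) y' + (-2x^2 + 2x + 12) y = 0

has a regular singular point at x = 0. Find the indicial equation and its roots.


Divide by x^2 to reach normal form y'' + P_1(x) y' + P_2(x) y = 0 with P_1(x) = -1 - 6/x and P_2(x) = -2 + 2/x + 12/x^2.
x = 0 is a singular point because the y'-coefficient -1 - 6/x has a pole at x = 0 and the y-coefficient -2 + 2/x + 12/x^2 has a pole at x = 0.
It is a regular singular point because x P_1(x) = p(x) = -x - 6 and x^2 P_2(x) = q(x) = -2x^2 + 2x + 12 are polynomials, hence analytic at x = 0.
p(0) = -6,  q(0) = 12.
Indicial equation: r(r-1) + p(0) r + q(0) = 0, i.e. r^2 + (p(0) - 1) r + q(0) = 0, i.e. r^2 - 7 r + 12 = 0.
Discriminant: (-7)^2 - 4(12) = 1, so r = (7 ± 1)/2.
Solving: r_1 = 4, r_2 = 3.

indicial: r^2 - 7 r + 12 = 0; roots r_1 = 4, r_2 = 3


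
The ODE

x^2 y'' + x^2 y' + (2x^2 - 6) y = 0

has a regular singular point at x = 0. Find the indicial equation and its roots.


Divide by x^2 to reach normal form y'' + P_1(x) y' + P_2(x) y = 0 with P_1(x) = 1 and P_2(x) = 2 - 6/x^2.
x = 0 is a singular point because the y-coefficient 2 - 6/x^2 has a pole at x = 0.
It is a regular singular point because x P_1(x) = p(x) = x and x^2 P_2(x) = q(x) = 2x^2 - 6 are polynomials, hence analytic at x = 0.
p(0) = 0,  q(0) = -6.
Indicial equation: r(r-1) + p(0) r + q(0) = 0, i.e. r^2 + (p(0) - 1) r + q(0) = 0, i.e. r^2 - 1 r - 6 = 0.
Discriminant: (-1)^2 - 4(-6) = 25, so r = (1 ± 5)/2.
Solving: r_1 = 3, r_2 = -2.

indicial: r^2 - 1 r - 6 = 0; roots r_1 = 3, r_2 = -2


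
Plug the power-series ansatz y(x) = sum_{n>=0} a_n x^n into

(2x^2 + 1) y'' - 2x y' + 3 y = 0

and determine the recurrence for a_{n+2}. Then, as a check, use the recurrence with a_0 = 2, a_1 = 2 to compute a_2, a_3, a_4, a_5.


Substitute y = sum_n a_n x^n.
(1 + 2 x^2) y'' contributes (n+2)(n+1) a_{n+2} + 2 n(n-1) a_n at x^n.
-2 x y'(x) contributes -2 n a_n at x^n.
3 y(x) contributes 3 a_n at x^n.
Matching x^n: (n+2)(n+1) a_{n+2} + (2 n(n-1) - 2 n + 3) a_n = 0.
Thus a_{n+2} = (-2 n(n-1) + 2 n - 3) / ((n+1)(n+2)) * a_n.

Check with a_0 = 2, a_1 = 2 (apply the recurrence for n = 0, 1, 2, 3): a_0 = 2, a_1 = 2, a_2 = -3, a_3 = -1/3, a_4 = 3/4, a_5 = 3/20.

a_(n+2) = (-2 n(n-1) + 2 n - 3) / ((n+1)(n+2)) * a_n; check: a_0 = 2, a_1 = 2, a_2 = -3, a_3 = -1/3, a_4 = 3/4, a_5 = 3/20


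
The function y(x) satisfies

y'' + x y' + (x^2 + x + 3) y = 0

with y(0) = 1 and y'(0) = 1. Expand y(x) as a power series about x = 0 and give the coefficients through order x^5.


Ansatz: y(x) = sum_{n>=0} a_n x^n, so y'(x) = sum_{n>=1} n a_n x^(n-1) and y''(x) = sum_{n>=2} n(n-1) a_n x^(n-2).
Substitute into P(x) y'' + Q(x) y' + R(x) y = 0 with P(x) = 1, Q(x) = x, R(x) = x^2 + x + 3, and match powers of x.
Initial conditions: a_0 = 1, a_1 = 1.
Setting the coefficient of each power of x to zero and solving order by order (substituting the coefficients already found):
  x^0: 2 a_2 + 3 a_0 = 0  ->  2 a_2 = -3 a_0 = -3  ->  a_2 = -3/2
  x^1: 6 a_3 + 4 a_1 + a_0 = 0  ->  6 a_3 = -4 a_1 - a_0 = -5  ->  a_3 = -5/6
  x^2: 12 a_4 + 5 a_2 + a_1 + a_0 = 0  ->  12 a_4 = -5 a_2 - a_1 - a_0 = 11/2  ->  a_4 = 11/24
  x^3: 20 a_5 + 6 a_3 + a_2 + a_1 = 0  ->  20 a_5 = -6 a_3 - a_2 - a_1 = 11/2  ->  a_5 = 11/40
Truncated series: y(x) = 1 + x - (3/2) x^2 - (5/6) x^3 + (11/24) x^4 + (11/40) x^5 + O(x^6).

a_0 = 1; a_1 = 1; a_2 = -3/2; a_3 = -5/6; a_4 = 11/24; a_5 = 11/40


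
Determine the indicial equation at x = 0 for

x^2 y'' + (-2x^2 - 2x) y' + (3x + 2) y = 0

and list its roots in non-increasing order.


Divide by x^2 to reach normal form y'' + P_1(x) y' + P_2(x) y = 0 with P_1(x) = -2 - 2/x and P_2(x) = 3/x + 2/x^2.
x = 0 is a singular point because the y'-coefficient -2 - 2/x has a pole at x = 0 and the y-coefficient 3/x + 2/x^2 has a pole at x = 0.
It is a regular singular point because x P_1(x) = p(x) = -2x - 2 and x^2 P_2(x) = q(x) = 3x + 2 are polynomials, hence analytic at x = 0.
p(0) = -2,  q(0) = 2.
Indicial equation: r(r-1) + p(0) r + q(0) = 0, i.e. r^2 + (p(0) - 1) r + q(0) = 0, i.e. r^2 - 3 r + 2 = 0.
Discriminant: (-3)^2 - 4(2) = 1, so r = (3 ± 1)/2.
Solving: r_1 = 2, r_2 = 1.

indicial: r^2 - 3 r + 2 = 0; roots r_1 = 2, r_2 = 1


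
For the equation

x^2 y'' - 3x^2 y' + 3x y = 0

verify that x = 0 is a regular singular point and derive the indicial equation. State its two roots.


Divide by x^2 to reach normal form y'' + P_1(x) y' + P_2(x) y = 0 with P_1(x) = -3 and P_2(x) = 3/x.
x = 0 is a singular point because the y-coefficient 3/x has a pole at x = 0.
It is a regular singular point because x P_1(x) = p(x) = -3x and x^2 P_2(x) = q(x) = 3x are polynomials, hence analytic at x = 0.
p(0) = 0,  q(0) = 0.
Indicial equation: r(r-1) + p(0) r + q(0) = 0, i.e. r^2 + (p(0) - 1) r + q(0) = 0, i.e. r^2 - 1 r = 0.
Discriminant: (-1)^2 - 4(0) = 1, so r = (1 ± 1)/2.
Solving: r_1 = 1, r_2 = 0.

indicial: r^2 - 1 r = 0; roots r_1 = 1, r_2 = 0


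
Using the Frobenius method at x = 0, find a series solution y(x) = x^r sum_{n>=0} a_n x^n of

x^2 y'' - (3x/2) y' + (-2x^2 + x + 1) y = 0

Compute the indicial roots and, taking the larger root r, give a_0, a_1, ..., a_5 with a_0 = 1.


Write in Frobenius form y'' + (p(x)/x) y' + (q(x)/x^2) y = 0:
  p(x) = -3/2,  q(x) = -2x^2 + x + 1.
Indicial equation: r(r-1) + (-3/2) r + (1) = 0 -> roots r_1 = 2, r_2 = 1/2.
Take r = r_1 = 2. Let y(x) = x^r sum_{n>=0} a_n x^n with a_0 = 1.
Substitute y = x^r sum a_n x^n and match x^{r+n}. The recurrence is
  D(n) a_n + 1 a_{n-1} - 2 a_{n-2} = 0,  where D(n) = (r+n)(r+n-1) + (-3/2)(r+n) + (1).
  a_n = [-1 a_{n-1} + 2 a_{n-2}] / D(n).
Since the indicial polynomial factors as (r - r_1)(r - r_2), D(n) = (r_1 + n - r_1)(r_1 + n - r_2) = n(n + 3/2).
Evaluating step by step (a_0 = 1):
  n = 1: D(1) = 1(1 + 3/2) = 5/2; numerator = -1(1) = -1; a_1 = (-1)/(5/2) = -2/5
  n = 2: D(2) = 2(2 + 3/2) = 7; numerator = -1(-2/5) + 2(1) = 12/5; a_2 = (12/5)/(7) = 12/35
  n = 3: D(3) = 3(3 + 3/2) = 27/2; numerator = -1(12/35) + 2(-2/5) = -8/7; a_3 = (-8/7)/(27/2) = -16/189
  n = 4: D(4) = 4(4 + 3/2) = 22; numerator = -1(-16/189) + 2(12/35) = 104/135; a_4 = (104/135)/(22) = 52/1485
  n = 5: D(5) = 5(5 + 3/2) = 65/2; numerator = -1(52/1485) + 2(-16/189) = -236/1155; a_5 = (-236/1155)/(65/2) = -472/75075

r = 2; a_0 = 1; a_1 = -2/5; a_2 = 12/35; a_3 = -16/189; a_4 = 52/1485; a_5 = -472/75075


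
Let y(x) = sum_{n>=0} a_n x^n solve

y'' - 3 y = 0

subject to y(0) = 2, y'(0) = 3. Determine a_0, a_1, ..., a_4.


Ansatz: y(x) = sum_{n>=0} a_n x^n, so y'(x) = sum_{n>=1} n a_n x^(n-1) and y''(x) = sum_{n>=2} n(n-1) a_n x^(n-2).
Substitute into P(x) y'' + Q(x) y' + R(x) y = 0 with P(x) = 1, Q(x) = 0, R(x) = -3, and match powers of x.
Initial conditions: a_0 = 2, a_1 = 3.
Setting the coefficient of each power of x to zero and solving order by order (substituting the coefficients already found):
  x^0: 2 a_2 - 3 a_0 = 0  ->  2 a_2 = 3 a_0 = 6  ->  a_2 = 3
  x^1: 6 a_3 - 3 a_1 = 0  ->  6 a_3 = 3 a_1 = 9  ->  a_3 = 3/2
  x^2: 12 a_4 - 3 a_2 = 0  ->  12 a_4 = 3 a_2 = 9  ->  a_4 = 3/4
Truncated series: y(x) = 2 + 3 x + 3 x^2 + (3/2) x^3 + (3/4) x^4 + O(x^5).

a_0 = 2; a_1 = 3; a_2 = 3; a_3 = 3/2; a_4 = 3/4


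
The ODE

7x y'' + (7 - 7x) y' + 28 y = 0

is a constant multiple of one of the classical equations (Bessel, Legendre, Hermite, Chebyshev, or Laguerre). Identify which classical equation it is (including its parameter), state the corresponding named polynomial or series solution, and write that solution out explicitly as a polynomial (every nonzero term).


All three coefficients share the factor 7; dividing through by 7 gives  x y'' + (1 - x) y' + 4 y = 0.
This matches the Laguerre equation x y'' + (1 - x) y' + n y = 0 with n = 4; the polynomial solution is L_4(x).
With y = sum_k a_k x^k, matching x^k gives (k+1)k a_{k+1} + (k+1) a_{k+1} - k a_k + n a_k = 0, i.e. (k+1)^2 a_{k+1} = (k - n) a_k = (k - 4) a_k. The right side vanishes at k = 4, so the series terminates at degree 4.
Standard normalization L_n(0) = 1 gives a_0 = 1. Work upward with a_{k+1} = (k - 4) a_k / (k+1)^2:
  a_1 = (0 - 4)(1) / 1^2 = -4/1 = -4
  a_2 = (1 - 4)(-4) / 2^2 = 12/4 = 3
  a_3 = (2 - 4)(3) / 3^2 = -6/9 = -2/3
  a_4 = (3 - 4)(-2/3) / 4^2 = (2/3)/16 = 1/24
Hence L_4(x) = x^4/24 - 2 x^3/3 + 3 x^2 - 4 x + 1.

L_4(x); series = x^4/24 - 2 x^3/3 + 3 x^2 - 4 x + 1


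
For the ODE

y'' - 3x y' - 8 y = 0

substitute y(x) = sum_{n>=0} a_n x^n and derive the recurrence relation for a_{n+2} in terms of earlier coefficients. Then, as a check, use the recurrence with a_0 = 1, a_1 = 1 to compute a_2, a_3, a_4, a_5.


Substitute y = sum_n a_n x^n.
y''(x) has coefficient (n+2)(n+1) a_{n+2} at x^n;
-3 x y'(x) has coefficient -3 n a_n at x^n (shift);
-8 y(x) has coefficient -8 a_n at x^n.
Matching x^n: (n+2)(n+1) a_{n+2} + (-3n - 8) a_n = 0.
Thus a_{n+2} = (3n + 8) / ((n+1)(n+2)) * a_n.

Check with a_0 = 1, a_1 = 1 (apply the recurrence for n = 0, 1, 2, 3): a_0 = 1, a_1 = 1, a_2 = 4, a_3 = 11/6, a_4 = 14/3, a_5 = 187/120.

a_(n+2) = (3n + 8) / ((n+1)(n+2)) * a_n; check: a_0 = 1, a_1 = 1, a_2 = 4, a_3 = 11/6, a_4 = 14/3, a_5 = 187/120


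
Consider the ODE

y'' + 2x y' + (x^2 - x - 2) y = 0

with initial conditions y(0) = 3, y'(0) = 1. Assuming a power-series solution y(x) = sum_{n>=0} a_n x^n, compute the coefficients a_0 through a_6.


Ansatz: y(x) = sum_{n>=0} a_n x^n, so y'(x) = sum_{n>=1} n a_n x^(n-1) and y''(x) = sum_{n>=2} n(n-1) a_n x^(n-2).
Substitute into P(x) y'' + Q(x) y' + R(x) y = 0 with P(x) = 1, Q(x) = 2x, R(x) = x^2 - x - 2, and match powers of x.
Initial conditions: a_0 = 3, a_1 = 1.
Setting the coefficient of each power of x to zero and solving order by order (substituting the coefficients already found):
  x^0: 2 a_2 - 2 a_0 = 0  ->  2 a_2 = 2 a_0 = 6  ->  a_2 = 3
  x^1: 6 a_3 - a_0 = 0  ->  6 a_3 = a_0 = 3  ->  a_3 = 1/2
  x^2: 12 a_4 + 2 a_2 - a_1 + a_0 = 0  ->  12 a_4 = -2 a_2 + a_1 - a_0 = -8  ->  a_4 = -2/3
  x^3: 20 a_5 + 4 a_3 - a_2 + a_1 = 0  ->  20 a_5 = -4 a_3 + a_2 - a_1 = 0  ->  a_5 = 0
  x^4: 30 a_6 + 6 a_4 - a_3 + a_2 = 0  ->  30 a_6 = -6 a_4 + a_3 - a_2 = 3/2  ->  a_6 = 1/20
Truncated series: y(x) = 3 + x + 3 x^2 + (1/2) x^3 - (2/3) x^4 + (1/20) x^6 + O(x^7).

a_0 = 3; a_1 = 1; a_2 = 3; a_3 = 1/2; a_4 = -2/3; a_5 = 0; a_6 = 1/20


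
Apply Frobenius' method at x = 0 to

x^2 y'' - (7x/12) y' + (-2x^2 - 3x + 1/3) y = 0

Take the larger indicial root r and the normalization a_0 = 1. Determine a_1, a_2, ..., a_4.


Write in Frobenius form y'' + (p(x)/x) y' + (q(x)/x^2) y = 0:
  p(x) = -7/12,  q(x) = -2x^2 - 3x + 1/3.
Indicial equation: r(r-1) + (-7/12) r + (1/3) = 0 -> roots r_1 = 4/3, r_2 = 1/4.
Take r = r_1 = 4/3. Let y(x) = x^r sum_{n>=0} a_n x^n with a_0 = 1.
Substitute y = x^r sum a_n x^n and match x^{r+n}. The recurrence is
  D(n) a_n - 3 a_{n-1} - 2 a_{n-2} = 0,  where D(n) = (r+n)(r+n-1) + (-7/12)(r+n) + (1/3).
  a_n = [3 a_{n-1} + 2 a_{n-2}] / D(n).
Since the indicial polynomial factors as (r - r_1)(r - r_2), D(n) = (r_1 + n - r_1)(r_1 + n - r_2) = n(n + 13/12).
Evaluating step by step (a_0 = 1):
  n = 1: D(1) = 1(1 + 13/12) = 25/12; numerator = 3(1) = 3; a_1 = (3)/(25/12) = 36/25
  n = 2: D(2) = 2(2 + 13/12) = 37/6; numerator = 3(36/25) + 2(1) = 158/25; a_2 = (158/25)/(37/6) = 948/925
  n = 3: D(3) = 3(3 + 13/12) = 49/4; numerator = 3(948/925) + 2(36/25) = 5508/925; a_3 = (5508/925)/(49/4) = 22032/45325
  n = 4: D(4) = 4(4 + 13/12) = 61/3; numerator = 3(22032/45325) + 2(948/925) = 6360/1813; a_4 = (6360/1813)/(61/3) = 19080/110593

r = 4/3; a_0 = 1; a_1 = 36/25; a_2 = 948/925; a_3 = 22032/45325; a_4 = 19080/110593


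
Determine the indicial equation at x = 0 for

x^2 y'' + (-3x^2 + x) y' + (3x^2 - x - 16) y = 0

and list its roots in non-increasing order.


Divide by x^2 to reach normal form y'' + P_1(x) y' + P_2(x) y = 0 with P_1(x) = -3 + 1/x and P_2(x) = 3 - 1/x - 16/x^2.
x = 0 is a singular point because the y'-coefficient -3 + 1/x has a pole at x = 0 and the y-coefficient 3 - 1/x - 16/x^2 has a pole at x = 0.
It is a regular singular point because x P_1(x) = p(x) = 1 - 3x and x^2 P_2(x) = q(x) = 3x^2 - x - 16 are polynomials, hence analytic at x = 0.
p(0) = 1,  q(0) = -16.
Indicial equation: r(r-1) + p(0) r + q(0) = 0, i.e. r^2 + (p(0) - 1) r + q(0) = 0, i.e. r^2 - 16 = 0.
Discriminant: (0)^2 - 4(-16) = 64, so r = (0 ± 8)/2.
Solving: r_1 = 4, r_2 = -4.

indicial: r^2 - 16 = 0; roots r_1 = 4, r_2 = -4


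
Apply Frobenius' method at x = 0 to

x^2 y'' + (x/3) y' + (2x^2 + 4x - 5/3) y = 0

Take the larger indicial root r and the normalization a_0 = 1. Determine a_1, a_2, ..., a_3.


Write in Frobenius form y'' + (p(x)/x) y' + (q(x)/x^2) y = 0:
  p(x) = 1/3,  q(x) = 2x^2 + 4x - 5/3.
Indicial equation: r(r-1) + (1/3) r + (-5/3) = 0 -> roots r_1 = 5/3, r_2 = -1.
Take r = r_1 = 5/3. Let y(x) = x^r sum_{n>=0} a_n x^n with a_0 = 1.
Substitute y = x^r sum a_n x^n and match x^{r+n}. The recurrence is
  D(n) a_n + 4 a_{n-1} + 2 a_{n-2} = 0,  where D(n) = (r+n)(r+n-1) + (1/3)(r+n) + (-5/3).
  a_n = [-4 a_{n-1} - 2 a_{n-2}] / D(n).
Since the indicial polynomial factors as (r - r_1)(r - r_2), D(n) = (r_1 + n - r_1)(r_1 + n - r_2) = n(n + 8/3).
Evaluating step by step (a_0 = 1):
  n = 1: D(1) = 1(1 + 8/3) = 11/3; numerator = -4(1) = -4; a_1 = (-4)/(11/3) = -12/11
  n = 2: D(2) = 2(2 + 8/3) = 28/3; numerator = -4(-12/11) - 2(1) = 26/11; a_2 = (26/11)/(28/3) = 39/154
  n = 3: D(3) = 3(3 + 8/3) = 17; numerator = -4(39/154) - 2(-12/11) = 90/77; a_3 = (90/77)/(17) = 90/1309

r = 5/3; a_0 = 1; a_1 = -12/11; a_2 = 39/154; a_3 = 90/1309


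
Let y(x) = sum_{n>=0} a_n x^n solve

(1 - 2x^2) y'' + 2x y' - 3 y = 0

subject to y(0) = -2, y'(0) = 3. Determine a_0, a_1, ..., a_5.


Ansatz: y(x) = sum_{n>=0} a_n x^n, so y'(x) = sum_{n>=1} n a_n x^(n-1) and y''(x) = sum_{n>=2} n(n-1) a_n x^(n-2).
Substitute into P(x) y'' + Q(x) y' + R(x) y = 0 with P(x) = 1 - 2x^2, Q(x) = 2x, R(x) = -3, and match powers of x.
Initial conditions: a_0 = -2, a_1 = 3.
Setting the coefficient of each power of x to zero and solving order by order (substituting the coefficients already found):
  x^0: 2 a_2 - 3 a_0 = 0  ->  2 a_2 = 3 a_0 = -6  ->  a_2 = -3
  x^1: 6 a_3 - a_1 = 0  ->  6 a_3 = a_1 = 3  ->  a_3 = 1/2
  x^2: 12 a_4 - 3 a_2 = 0  ->  12 a_4 = 3 a_2 = -9  ->  a_4 = -3/4
  x^3: 20 a_5 - 9 a_3 = 0  ->  20 a_5 = 9 a_3 = 9/2  ->  a_5 = 9/40
Truncated series: y(x) = -2 + 3 x - 3 x^2 + (1/2) x^3 - (3/4) x^4 + (9/40) x^5 + O(x^6).

a_0 = -2; a_1 = 3; a_2 = -3; a_3 = 1/2; a_4 = -3/4; a_5 = 9/40


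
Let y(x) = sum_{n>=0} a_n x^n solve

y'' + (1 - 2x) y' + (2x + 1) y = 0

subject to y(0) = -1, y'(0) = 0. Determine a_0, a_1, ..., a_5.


Ansatz: y(x) = sum_{n>=0} a_n x^n, so y'(x) = sum_{n>=1} n a_n x^(n-1) and y''(x) = sum_{n>=2} n(n-1) a_n x^(n-2).
Substitute into P(x) y'' + Q(x) y' + R(x) y = 0 with P(x) = 1, Q(x) = 1 - 2x, R(x) = 2x + 1, and match powers of x.
Initial conditions: a_0 = -1, a_1 = 0.
Setting the coefficient of each power of x to zero and solving order by order (substituting the coefficients already found):
  x^0: 2 a_2 + a_1 + a_0 = 0  ->  2 a_2 = -a_1 - a_0 = 1  ->  a_2 = 1/2
  x^1: 6 a_3 + 2 a_2 - a_1 + 2 a_0 = 0  ->  6 a_3 = -2 a_2 + a_1 - 2 a_0 = 1  ->  a_3 = 1/6
  x^2: 12 a_4 + 3 a_3 - 3 a_2 + 2 a_1 = 0  ->  12 a_4 = -3 a_3 + 3 a_2 - 2 a_1 = 1  ->  a_4 = 1/12
  x^3: 20 a_5 + 4 a_4 - 5 a_3 + 2 a_2 = 0  ->  20 a_5 = -4 a_4 + 5 a_3 - 2 a_2 = -1/2  ->  a_5 = -1/40
Truncated series: y(x) = -1 + (1/2) x^2 + (1/6) x^3 + (1/12) x^4 - (1/40) x^5 + O(x^6).

a_0 = -1; a_1 = 0; a_2 = 1/2; a_3 = 1/6; a_4 = 1/12; a_5 = -1/40


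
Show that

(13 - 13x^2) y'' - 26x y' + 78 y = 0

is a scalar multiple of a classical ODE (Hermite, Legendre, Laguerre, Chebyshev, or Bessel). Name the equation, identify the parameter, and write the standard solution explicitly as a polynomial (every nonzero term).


All three coefficients share the factor 13; dividing through by 13 gives  (1 - x^2) y'' - 2x y' + 6 y = 0.
This matches the Legendre equation (1 - x^2) y'' - 2x y' + n(n+1) y = 0 (note the -2x y' term) with n(n+1) = 6, so n = 2; the polynomial solution is P_2(x).
With y = sum_k a_k x^k, matching x^k gives (k+2)(k+1) a_{k+2} = [k(k+1) - n(n+1)] a_k = (k - 2)(k + 3) a_k. The right side vanishes at k = 2, so the series with the parity of 2 terminates at degree 2.
Standard normalization (P_n(1) = 1): leading coefficient (2n)!/(2^n (n!)^2) = 24/(4*4) = 3/2, so a_2 = 3/2. Work downward with a_k = (k+1)(k+2) a_{k+2} / ((k - 2)(k + 3)):
  a_0 = (1)(2)(3/2) / ((0 - 2)(0 + 3)) = 3/(-6) = -1/2
Hence P_2(x) = 3 x^2/2 - 1/2.

P_2(x); series = 3 x^2/2 - 1/2


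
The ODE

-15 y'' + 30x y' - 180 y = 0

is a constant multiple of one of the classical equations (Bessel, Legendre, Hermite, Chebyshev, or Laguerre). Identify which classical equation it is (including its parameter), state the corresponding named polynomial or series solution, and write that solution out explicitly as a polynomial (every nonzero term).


All three coefficients share the factor -15; dividing through by -15 gives  y'' - 2x y' + 12 y = 0.
This matches the Hermite equation y'' - 2x y' + 2n y = 0 with 2n = 12, so n = 6; the polynomial solution is H_6(x).
With y = sum_k a_k x^k, matching x^k gives (k+2)(k+1) a_{k+2} = 2(k - n) a_k = 2(k - 6) a_k. The right side vanishes at k = 6, so the series with the parity of 6 terminates at degree 6.
Standard normalization: leading coefficient of H_n is 2^n, so a_6 = 2^6 = 64. Work downward with a_k = (k+1)(k+2) a_{k+2} / (2(k - n)):
  a_4 = (5)(6)(64) / (2(4 - 6)) = 1920/(-4) = -480
  a_2 = (3)(4)(-480) / (2(2 - 6)) = -5760/(-8) = 720
  a_0 = (1)(2)(720) / (2(0 - 6)) = 1440/(-12) = -120
Hence H_6(x) = 64 x^6 - 480 x^4 + 720 x^2 - 120.

H_6(x); series = 64 x^6 - 480 x^4 + 720 x^2 - 120


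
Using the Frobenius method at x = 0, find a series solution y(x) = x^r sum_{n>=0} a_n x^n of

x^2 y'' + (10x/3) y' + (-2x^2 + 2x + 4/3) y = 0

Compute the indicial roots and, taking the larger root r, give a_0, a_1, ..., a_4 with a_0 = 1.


Write in Frobenius form y'' + (p(x)/x) y' + (q(x)/x^2) y = 0:
  p(x) = 10/3,  q(x) = -2x^2 + 2x + 4/3.
Indicial equation: r(r-1) + (10/3) r + (4/3) = 0 -> roots r_1 = -1, r_2 = -4/3.
Take r = r_1 = -1. Let y(x) = x^r sum_{n>=0} a_n x^n with a_0 = 1.
Substitute y = x^r sum a_n x^n and match x^{r+n}. The recurrence is
  D(n) a_n + 2 a_{n-1} - 2 a_{n-2} = 0,  where D(n) = (r+n)(r+n-1) + (10/3)(r+n) + (4/3).
  a_n = [-2 a_{n-1} + 2 a_{n-2}] / D(n).
Since the indicial polynomial factors as (r - r_1)(r - r_2), D(n) = (r_1 + n - r_1)(r_1 + n - r_2) = n(n + 1/3).
Evaluating step by step (a_0 = 1):
  n = 1: D(1) = 1(1 + 1/3) = 4/3; numerator = -2(1) = -2; a_1 = (-2)/(4/3) = -3/2
  n = 2: D(2) = 2(2 + 1/3) = 14/3; numerator = -2(-3/2) + 2(1) = 5; a_2 = (5)/(14/3) = 15/14
  n = 3: D(3) = 3(3 + 1/3) = 10; numerator = -2(15/14) + 2(-3/2) = -36/7; a_3 = (-36/7)/(10) = -18/35
  n = 4: D(4) = 4(4 + 1/3) = 52/3; numerator = -2(-18/35) + 2(15/14) = 111/35; a_4 = (111/35)/(52/3) = 333/1820

r = -1; a_0 = 1; a_1 = -3/2; a_2 = 15/14; a_3 = -18/35; a_4 = 333/1820


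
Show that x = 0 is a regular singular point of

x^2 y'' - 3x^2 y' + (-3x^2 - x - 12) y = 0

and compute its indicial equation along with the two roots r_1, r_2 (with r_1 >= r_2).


Divide by x^2 to reach normal form y'' + P_1(x) y' + P_2(x) y = 0 with P_1(x) = -3 and P_2(x) = -3 - 1/x - 12/x^2.
x = 0 is a singular point because the y-coefficient -3 - 1/x - 12/x^2 has a pole at x = 0.
It is a regular singular point because x P_1(x) = p(x) = -3x and x^2 P_2(x) = q(x) = -3x^2 - x - 12 are polynomials, hence analytic at x = 0.
p(0) = 0,  q(0) = -12.
Indicial equation: r(r-1) + p(0) r + q(0) = 0, i.e. r^2 + (p(0) - 1) r + q(0) = 0, i.e. r^2 - 1 r - 12 = 0.
Discriminant: (-1)^2 - 4(-12) = 49, so r = (1 ± 7)/2.
Solving: r_1 = 4, r_2 = -3.

indicial: r^2 - 1 r - 12 = 0; roots r_1 = 4, r_2 = -3


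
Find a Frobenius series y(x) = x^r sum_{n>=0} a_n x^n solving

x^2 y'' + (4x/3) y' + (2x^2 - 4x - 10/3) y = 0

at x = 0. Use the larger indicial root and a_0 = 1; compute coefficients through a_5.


Write in Frobenius form y'' + (p(x)/x) y' + (q(x)/x^2) y = 0:
  p(x) = 4/3,  q(x) = 2x^2 - 4x - 10/3.
Indicial equation: r(r-1) + (4/3) r + (-10/3) = 0 -> roots r_1 = 5/3, r_2 = -2.
Take r = r_1 = 5/3. Let y(x) = x^r sum_{n>=0} a_n x^n with a_0 = 1.
Substitute y = x^r sum a_n x^n and match x^{r+n}. The recurrence is
  D(n) a_n - 4 a_{n-1} + 2 a_{n-2} = 0,  where D(n) = (r+n)(r+n-1) + (4/3)(r+n) + (-10/3).
  a_n = [4 a_{n-1} - 2 a_{n-2}] / D(n).
Since the indicial polynomial factors as (r - r_1)(r - r_2), D(n) = (r_1 + n - r_1)(r_1 + n - r_2) = n(n + 11/3).
Evaluating step by step (a_0 = 1):
  n = 1: D(1) = 1(1 + 11/3) = 14/3; numerator = 4(1) = 4; a_1 = (4)/(14/3) = 6/7
  n = 2: D(2) = 2(2 + 11/3) = 34/3; numerator = 4(6/7) - 2(1) = 10/7; a_2 = (10/7)/(34/3) = 15/119
  n = 3: D(3) = 3(3 + 11/3) = 20; numerator = 4(15/119) - 2(6/7) = -144/119; a_3 = (-144/119)/(20) = -36/595
  n = 4: D(4) = 4(4 + 11/3) = 92/3; numerator = 4(-36/595) - 2(15/119) = -42/85; a_4 = (-42/85)/(92/3) = -63/3910
  n = 5: D(5) = 5(5 + 11/3) = 130/3; numerator = 4(-63/3910) - 2(-36/595) = 774/13685; a_5 = (774/13685)/(130/3) = 1161/889525

r = 5/3; a_0 = 1; a_1 = 6/7; a_2 = 15/119; a_3 = -36/595; a_4 = -63/3910; a_5 = 1161/889525


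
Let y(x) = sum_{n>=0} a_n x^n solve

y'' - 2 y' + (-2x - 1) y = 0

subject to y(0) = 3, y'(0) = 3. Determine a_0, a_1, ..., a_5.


Ansatz: y(x) = sum_{n>=0} a_n x^n, so y'(x) = sum_{n>=1} n a_n x^(n-1) and y''(x) = sum_{n>=2} n(n-1) a_n x^(n-2).
Substitute into P(x) y'' + Q(x) y' + R(x) y = 0 with P(x) = 1, Q(x) = -2, R(x) = -2x - 1, and match powers of x.
Initial conditions: a_0 = 3, a_1 = 3.
Setting the coefficient of each power of x to zero and solving order by order (substituting the coefficients already found):
  x^0: 2 a_2 - 2 a_1 - a_0 = 0  ->  2 a_2 = 2 a_1 + a_0 = 9  ->  a_2 = 9/2
  x^1: 6 a_3 - 4 a_2 - a_1 - 2 a_0 = 0  ->  6 a_3 = 4 a_2 + a_1 + 2 a_0 = 27  ->  a_3 = 9/2
  x^2: 12 a_4 - 6 a_3 - a_2 - 2 a_1 = 0  ->  12 a_4 = 6 a_3 + a_2 + 2 a_1 = 75/2  ->  a_4 = 25/8
  x^3: 20 a_5 - 8 a_4 - a_3 - 2 a_2 = 0  ->  20 a_5 = 8 a_4 + a_3 + 2 a_2 = 77/2  ->  a_5 = 77/40
Truncated series: y(x) = 3 + 3 x + (9/2) x^2 + (9/2) x^3 + (25/8) x^4 + (77/40) x^5 + O(x^6).

a_0 = 3; a_1 = 3; a_2 = 9/2; a_3 = 9/2; a_4 = 25/8; a_5 = 77/40


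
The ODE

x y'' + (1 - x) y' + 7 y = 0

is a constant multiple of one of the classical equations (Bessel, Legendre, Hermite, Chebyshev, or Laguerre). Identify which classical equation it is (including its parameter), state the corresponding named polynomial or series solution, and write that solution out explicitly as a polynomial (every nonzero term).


The equation is already in a standard form:  x y'' + (1 - x) y' + 7 y = 0.
This matches the Laguerre equation x y'' + (1 - x) y' + n y = 0 with n = 7; the polynomial solution is L_7(x).
With y = sum_k a_k x^k, matching x^k gives (k+1)k a_{k+1} + (k+1) a_{k+1} - k a_k + n a_k = 0, i.e. (k+1)^2 a_{k+1} = (k - n) a_k = (k - 7) a_k. The right side vanishes at k = 7, so the series terminates at degree 7.
Standard normalization L_n(0) = 1 gives a_0 = 1. Work upward with a_{k+1} = (k - 7) a_k / (k+1)^2:
  a_1 = (0 - 7)(1) / 1^2 = -7/1 = -7
  a_2 = (1 - 7)(-7) / 2^2 = 42/4 = 21/2
  a_3 = (2 - 7)(21/2) / 3^2 = (-105/2)/9 = -35/6
  a_4 = (3 - 7)(-35/6) / 4^2 = (70/3)/16 = 35/24
  a_5 = (4 - 7)(35/24) / 5^2 = (-35/8)/25 = -7/40
  a_6 = (5 - 7)(-7/40) / 6^2 = (7/20)/36 = 7/720
  a_7 = (6 - 7)(7/720) / 7^2 = (-7/720)/49 = -1/5040
Hence L_7(x) = -x^7/5040 + 7 x^6/720 - 7 x^5/40 + 35 x^4/24 - 35 x^3/6 + 21 x^2/2 - 7 x + 1.

L_7(x); series = -x^7/5040 + 7 x^6/720 - 7 x^5/40 + 35 x^4/24 - 35 x^3/6 + 21 x^2/2 - 7 x + 1


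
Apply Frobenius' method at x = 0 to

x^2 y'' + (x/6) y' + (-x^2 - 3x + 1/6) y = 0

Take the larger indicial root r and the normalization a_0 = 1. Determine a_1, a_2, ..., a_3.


Write in Frobenius form y'' + (p(x)/x) y' + (q(x)/x^2) y = 0:
  p(x) = 1/6,  q(x) = -x^2 - 3x + 1/6.
Indicial equation: r(r-1) + (1/6) r + (1/6) = 0 -> roots r_1 = 1/2, r_2 = 1/3.
Take r = r_1 = 1/2. Let y(x) = x^r sum_{n>=0} a_n x^n with a_0 = 1.
Substitute y = x^r sum a_n x^n and match x^{r+n}. The recurrence is
  D(n) a_n - 3 a_{n-1} - 1 a_{n-2} = 0,  where D(n) = (r+n)(r+n-1) + (1/6)(r+n) + (1/6).
  a_n = [3 a_{n-1} + 1 a_{n-2}] / D(n).
Since the indicial polynomial factors as (r - r_1)(r - r_2), D(n) = (r_1 + n - r_1)(r_1 + n - r_2) = n(n + 1/6).
Evaluating step by step (a_0 = 1):
  n = 1: D(1) = 1(1 + 1/6) = 7/6; numerator = 3(1) = 3; a_1 = (3)/(7/6) = 18/7
  n = 2: D(2) = 2(2 + 1/6) = 13/3; numerator = 3(18/7) + 1(1) = 61/7; a_2 = (61/7)/(13/3) = 183/91
  n = 3: D(3) = 3(3 + 1/6) = 19/2; numerator = 3(183/91) + 1(18/7) = 783/91; a_3 = (783/91)/(19/2) = 1566/1729

r = 1/2; a_0 = 1; a_1 = 18/7; a_2 = 183/91; a_3 = 1566/1729


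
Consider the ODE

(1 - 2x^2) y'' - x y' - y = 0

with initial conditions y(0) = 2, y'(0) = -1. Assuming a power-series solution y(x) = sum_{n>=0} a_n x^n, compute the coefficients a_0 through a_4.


Ansatz: y(x) = sum_{n>=0} a_n x^n, so y'(x) = sum_{n>=1} n a_n x^(n-1) and y''(x) = sum_{n>=2} n(n-1) a_n x^(n-2).
Substitute into P(x) y'' + Q(x) y' + R(x) y = 0 with P(x) = 1 - 2x^2, Q(x) = -x, R(x) = -1, and match powers of x.
Initial conditions: a_0 = 2, a_1 = -1.
Setting the coefficient of each power of x to zero and solving order by order (substituting the coefficients already found):
  x^0: 2 a_2 - a_0 = 0  ->  2 a_2 = a_0 = 2  ->  a_2 = 1
  x^1: 6 a_3 - 2 a_1 = 0  ->  6 a_3 = 2 a_1 = -2  ->  a_3 = -1/3
  x^2: 12 a_4 - 7 a_2 = 0  ->  12 a_4 = 7 a_2 = 7  ->  a_4 = 7/12
Truncated series: y(x) = 2 - x + x^2 - (1/3) x^3 + (7/12) x^4 + O(x^5).

a_0 = 2; a_1 = -1; a_2 = 1; a_3 = -1/3; a_4 = 7/12


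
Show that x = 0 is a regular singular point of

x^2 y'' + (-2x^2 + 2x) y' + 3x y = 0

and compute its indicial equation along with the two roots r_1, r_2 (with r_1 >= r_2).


Divide by x^2 to reach normal form y'' + P_1(x) y' + P_2(x) y = 0 with P_1(x) = -2 + 2/x and P_2(x) = 3/x.
x = 0 is a singular point because the y'-coefficient -2 + 2/x has a pole at x = 0 and the y-coefficient 3/x has a pole at x = 0.
It is a regular singular point because x P_1(x) = p(x) = 2 - 2x and x^2 P_2(x) = q(x) = 3x are polynomials, hence analytic at x = 0.
p(0) = 2,  q(0) = 0.
Indicial equation: r(r-1) + p(0) r + q(0) = 0, i.e. r^2 + (p(0) - 1) r + q(0) = 0, i.e. r^2 + 1 r = 0.
Discriminant: (1)^2 - 4(0) = 1, so r = (-1 ± 1)/2.
Solving: r_1 = 0, r_2 = -1.

indicial: r^2 + 1 r = 0; roots r_1 = 0, r_2 = -1


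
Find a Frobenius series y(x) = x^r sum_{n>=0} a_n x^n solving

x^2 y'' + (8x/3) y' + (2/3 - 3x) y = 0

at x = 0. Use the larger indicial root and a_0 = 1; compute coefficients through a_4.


Write in Frobenius form y'' + (p(x)/x) y' + (q(x)/x^2) y = 0:
  p(x) = 8/3,  q(x) = 2/3 - 3x.
Indicial equation: r(r-1) + (8/3) r + (2/3) = 0 -> roots r_1 = -2/3, r_2 = -1.
Take r = r_1 = -2/3. Let y(x) = x^r sum_{n>=0} a_n x^n with a_0 = 1.
Substitute y = x^r sum a_n x^n and match x^{r+n}. The recurrence is
  D(n) a_n - 3 a_{n-1} = 0,  where D(n) = (r+n)(r+n-1) + (8/3)(r+n) + (2/3).
  a_n = 3 / D(n) * a_{n-1}.
Since the indicial polynomial factors as (r - r_1)(r - r_2), D(n) = (r_1 + n - r_1)(r_1 + n - r_2) = n(n + 1/3).
Evaluating step by step (a_0 = 1):
  n = 1: D(1) = 1(1 + 1/3) = 4/3; numerator = 3(1) = 3; a_1 = (3)/(4/3) = 9/4
  n = 2: D(2) = 2(2 + 1/3) = 14/3; numerator = 3(9/4) = 27/4; a_2 = (27/4)/(14/3) = 81/56
  n = 3: D(3) = 3(3 + 1/3) = 10; numerator = 3(81/56) = 243/56; a_3 = (243/56)/(10) = 243/560
  n = 4: D(4) = 4(4 + 1/3) = 52/3; numerator = 3(243/560) = 729/560; a_4 = (729/560)/(52/3) = 2187/29120

r = -2/3; a_0 = 1; a_1 = 9/4; a_2 = 81/56; a_3 = 243/560; a_4 = 2187/29120


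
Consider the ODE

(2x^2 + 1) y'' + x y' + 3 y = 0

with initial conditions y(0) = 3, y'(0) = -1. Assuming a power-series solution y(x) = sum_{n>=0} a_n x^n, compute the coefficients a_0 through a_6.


Ansatz: y(x) = sum_{n>=0} a_n x^n, so y'(x) = sum_{n>=1} n a_n x^(n-1) and y''(x) = sum_{n>=2} n(n-1) a_n x^(n-2).
Substitute into P(x) y'' + Q(x) y' + R(x) y = 0 with P(x) = 2x^2 + 1, Q(x) = x, R(x) = 3, and match powers of x.
Initial conditions: a_0 = 3, a_1 = -1.
Setting the coefficient of each power of x to zero and solving order by order (substituting the coefficients already found):
  x^0: 2 a_2 + 3 a_0 = 0  ->  2 a_2 = -3 a_0 = -9  ->  a_2 = -9/2
  x^1: 6 a_3 + 4 a_1 = 0  ->  6 a_3 = -4 a_1 = 4  ->  a_3 = 2/3
  x^2: 12 a_4 + 9 a_2 = 0  ->  12 a_4 = -9 a_2 = 81/2  ->  a_4 = 27/8
  x^3: 20 a_5 + 18 a_3 = 0  ->  20 a_5 = -18 a_3 = -12  ->  a_5 = -3/5
  x^4: 30 a_6 + 31 a_4 = 0  ->  30 a_6 = -31 a_4 = -837/8  ->  a_6 = -279/80
Truncated series: y(x) = 3 - x - (9/2) x^2 + (2/3) x^3 + (27/8) x^4 - (3/5) x^5 - (279/80) x^6 + O(x^7).

a_0 = 3; a_1 = -1; a_2 = -9/2; a_3 = 2/3; a_4 = 27/8; a_5 = -3/5; a_6 = -279/80


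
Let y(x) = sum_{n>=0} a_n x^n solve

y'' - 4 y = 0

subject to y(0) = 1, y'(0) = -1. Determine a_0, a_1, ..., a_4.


Ansatz: y(x) = sum_{n>=0} a_n x^n, so y'(x) = sum_{n>=1} n a_n x^(n-1) and y''(x) = sum_{n>=2} n(n-1) a_n x^(n-2).
Substitute into P(x) y'' + Q(x) y' + R(x) y = 0 with P(x) = 1, Q(x) = 0, R(x) = -4, and match powers of x.
Initial conditions: a_0 = 1, a_1 = -1.
Setting the coefficient of each power of x to zero and solving order by order (substituting the coefficients already found):
  x^0: 2 a_2 - 4 a_0 = 0  ->  2 a_2 = 4 a_0 = 4  ->  a_2 = 2
  x^1: 6 a_3 - 4 a_1 = 0  ->  6 a_3 = 4 a_1 = -4  ->  a_3 = -2/3
  x^2: 12 a_4 - 4 a_2 = 0  ->  12 a_4 = 4 a_2 = 8  ->  a_4 = 2/3
Truncated series: y(x) = 1 - x + 2 x^2 - (2/3) x^3 + (2/3) x^4 + O(x^5).

a_0 = 1; a_1 = -1; a_2 = 2; a_3 = -2/3; a_4 = 2/3


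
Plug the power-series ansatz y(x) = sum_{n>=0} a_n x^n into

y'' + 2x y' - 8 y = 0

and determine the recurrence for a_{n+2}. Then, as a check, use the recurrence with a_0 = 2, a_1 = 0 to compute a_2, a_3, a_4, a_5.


Substitute y = sum_n a_n x^n.
y''(x) has coefficient (n+2)(n+1) a_{n+2} at x^n;
2 x y'(x) has coefficient 2 n a_n at x^n (shift);
-8 y(x) has coefficient -8 a_n at x^n.
Matching x^n: (n+2)(n+1) a_{n+2} + (2n - 8) a_n = 0.
Thus a_{n+2} = (-2n + 8) / ((n+1)(n+2)) * a_n.

Check with a_0 = 2, a_1 = 0 (apply the recurrence for n = 0, 1, 2, 3): a_0 = 2, a_1 = 0, a_2 = 8, a_3 = 0, a_4 = 8/3, a_5 = 0.

a_(n+2) = (-2n + 8) / ((n+1)(n+2)) * a_n; check: a_0 = 2, a_1 = 0, a_2 = 8, a_3 = 0, a_4 = 8/3, a_5 = 0


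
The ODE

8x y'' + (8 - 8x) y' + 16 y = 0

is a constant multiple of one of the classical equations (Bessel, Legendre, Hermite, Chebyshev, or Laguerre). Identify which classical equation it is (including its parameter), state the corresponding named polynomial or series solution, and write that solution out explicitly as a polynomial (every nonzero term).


All three coefficients share the factor 8; dividing through by 8 gives  x y'' + (1 - x) y' + 2 y = 0.
This matches the Laguerre equation x y'' + (1 - x) y' + n y = 0 with n = 2; the polynomial solution is L_2(x).
With y = sum_k a_k x^k, matching x^k gives (k+1)k a_{k+1} + (k+1) a_{k+1} - k a_k + n a_k = 0, i.e. (k+1)^2 a_{k+1} = (k - n) a_k = (k - 2) a_k. The right side vanishes at k = 2, so the series terminates at degree 2.
Standard normalization L_n(0) = 1 gives a_0 = 1. Work upward with a_{k+1} = (k - 2) a_k / (k+1)^2:
  a_1 = (0 - 2)(1) / 1^2 = -2/1 = -2
  a_2 = (1 - 2)(-2) / 2^2 = 2/4 = 1/2
Hence L_2(x) = x^2/2 - 2 x + 1.

L_2(x); series = x^2/2 - 2 x + 1


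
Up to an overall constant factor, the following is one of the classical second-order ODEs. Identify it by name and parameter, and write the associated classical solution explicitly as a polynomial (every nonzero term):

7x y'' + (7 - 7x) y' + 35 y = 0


All three coefficients share the factor 7; dividing through by 7 gives  x y'' + (1 - x) y' + 5 y = 0.
This matches the Laguerre equation x y'' + (1 - x) y' + n y = 0 with n = 5; the polynomial solution is L_5(x).
With y = sum_k a_k x^k, matching x^k gives (k+1)k a_{k+1} + (k+1) a_{k+1} - k a_k + n a_k = 0, i.e. (k+1)^2 a_{k+1} = (k - n) a_k = (k - 5) a_k. The right side vanishes at k = 5, so the series terminates at degree 5.
Standard normalization L_n(0) = 1 gives a_0 = 1. Work upward with a_{k+1} = (k - 5) a_k / (k+1)^2:
  a_1 = (0 - 5)(1) / 1^2 = -5/1 = -5
  a_2 = (1 - 5)(-5) / 2^2 = 20/4 = 5
  a_3 = (2 - 5)(5) / 3^2 = -15/9 = -5/3
  a_4 = (3 - 5)(-5/3) / 4^2 = (10/3)/16 = 5/24
  a_5 = (4 - 5)(5/24) / 5^2 = (-5/24)/25 = -1/120
Hence L_5(x) = -x^5/120 + 5 x^4/24 - 5 x^3/3 + 5 x^2 - 5 x + 1.

L_5(x); series = -x^5/120 + 5 x^4/24 - 5 x^3/3 + 5 x^2 - 5 x + 1


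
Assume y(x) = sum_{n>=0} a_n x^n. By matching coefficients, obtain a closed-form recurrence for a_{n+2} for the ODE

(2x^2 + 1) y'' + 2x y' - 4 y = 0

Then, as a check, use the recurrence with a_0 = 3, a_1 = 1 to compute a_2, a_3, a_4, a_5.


Substitute y = sum_n a_n x^n.
(1 + 2 x^2) y'' contributes (n+2)(n+1) a_{n+2} + 2 n(n-1) a_n at x^n.
2 x y'(x) contributes 2 n a_n at x^n.
-4 y(x) contributes -4 a_n at x^n.
Matching x^n: (n+2)(n+1) a_{n+2} + (2 n(n-1) + 2 n - 4) a_n = 0.
Thus a_{n+2} = (-2 n(n-1) - 2 n + 4) / ((n+1)(n+2)) * a_n.

Check with a_0 = 3, a_1 = 1 (apply the recurrence for n = 0, 1, 2, 3): a_0 = 3, a_1 = 1, a_2 = 6, a_3 = 1/3, a_4 = -2, a_5 = -7/30.

a_(n+2) = (-2 n(n-1) - 2 n + 4) / ((n+1)(n+2)) * a_n; check: a_0 = 3, a_1 = 1, a_2 = 6, a_3 = 1/3, a_4 = -2, a_5 = -7/30


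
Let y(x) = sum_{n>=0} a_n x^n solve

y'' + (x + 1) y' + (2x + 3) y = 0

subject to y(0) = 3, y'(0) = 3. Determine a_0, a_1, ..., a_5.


Ansatz: y(x) = sum_{n>=0} a_n x^n, so y'(x) = sum_{n>=1} n a_n x^(n-1) and y''(x) = sum_{n>=2} n(n-1) a_n x^(n-2).
Substitute into P(x) y'' + Q(x) y' + R(x) y = 0 with P(x) = 1, Q(x) = x + 1, R(x) = 2x + 3, and match powers of x.
Initial conditions: a_0 = 3, a_1 = 3.
Setting the coefficient of each power of x to zero and solving order by order (substituting the coefficients already found):
  x^0: 2 a_2 + a_1 + 3 a_0 = 0  ->  2 a_2 = -a_1 - 3 a_0 = -12  ->  a_2 = -6
  x^1: 6 a_3 + 2 a_2 + 4 a_1 + 2 a_0 = 0  ->  6 a_3 = -2 a_2 - 4 a_1 - 2 a_0 = -6  ->  a_3 = -1
  x^2: 12 a_4 + 3 a_3 + 5 a_2 + 2 a_1 = 0  ->  12 a_4 = -3 a_3 - 5 a_2 - 2 a_1 = 27  ->  a_4 = 9/4
  x^3: 20 a_5 + 4 a_4 + 6 a_3 + 2 a_2 = 0  ->  20 a_5 = -4 a_4 - 6 a_3 - 2 a_2 = 9  ->  a_5 = 9/20
Truncated series: y(x) = 3 + 3 x - 6 x^2 - x^3 + (9/4) x^4 + (9/20) x^5 + O(x^6).

a_0 = 3; a_1 = 3; a_2 = -6; a_3 = -1; a_4 = 9/4; a_5 = 9/20


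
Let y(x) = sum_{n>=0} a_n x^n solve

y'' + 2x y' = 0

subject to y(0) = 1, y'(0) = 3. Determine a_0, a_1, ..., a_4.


Ansatz: y(x) = sum_{n>=0} a_n x^n, so y'(x) = sum_{n>=1} n a_n x^(n-1) and y''(x) = sum_{n>=2} n(n-1) a_n x^(n-2).
Substitute into P(x) y'' + Q(x) y' + R(x) y = 0 with P(x) = 1, Q(x) = 2x, R(x) = 0, and match powers of x.
Initial conditions: a_0 = 1, a_1 = 3.
Setting the coefficient of each power of x to zero and solving order by order (substituting the coefficients already found):
  x^0: 2 a_2 = 0  ->  a_2 = 0
  x^1: 6 a_3 + 2 a_1 = 0  ->  6 a_3 = -2 a_1 = -6  ->  a_3 = -1
  x^2: 12 a_4 + 4 a_2 = 0  ->  12 a_4 = -4 a_2 = 0  ->  a_4 = 0
Truncated series: y(x) = 1 + 3 x - x^3 + O(x^5).

a_0 = 1; a_1 = 3; a_2 = 0; a_3 = -1; a_4 = 0


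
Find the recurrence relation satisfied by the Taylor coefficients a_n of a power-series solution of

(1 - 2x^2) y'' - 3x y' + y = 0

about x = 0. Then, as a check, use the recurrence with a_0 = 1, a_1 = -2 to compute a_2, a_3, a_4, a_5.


Substitute y = sum_n a_n x^n.
(1 - 2 x^2) y'' contributes (n+2)(n+1) a_{n+2} - 2 n(n-1) a_n at x^n.
-3 x y'(x) contributes -3 n a_n at x^n.
y(x) contributes 1 a_n at x^n.
Matching x^n: (n+2)(n+1) a_{n+2} + (-2 n(n-1) - 3 n + 1) a_n = 0.
Thus a_{n+2} = (2 n(n-1) + 3 n - 1) / ((n+1)(n+2)) * a_n.

Check with a_0 = 1, a_1 = -2 (apply the recurrence for n = 0, 1, 2, 3): a_0 = 1, a_1 = -2, a_2 = -1/2, a_3 = -2/3, a_4 = -3/8, a_5 = -2/3.

a_(n+2) = (2 n(n-1) + 3 n - 1) / ((n+1)(n+2)) * a_n; check: a_0 = 1, a_1 = -2, a_2 = -1/2, a_3 = -2/3, a_4 = -3/8, a_5 = -2/3
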